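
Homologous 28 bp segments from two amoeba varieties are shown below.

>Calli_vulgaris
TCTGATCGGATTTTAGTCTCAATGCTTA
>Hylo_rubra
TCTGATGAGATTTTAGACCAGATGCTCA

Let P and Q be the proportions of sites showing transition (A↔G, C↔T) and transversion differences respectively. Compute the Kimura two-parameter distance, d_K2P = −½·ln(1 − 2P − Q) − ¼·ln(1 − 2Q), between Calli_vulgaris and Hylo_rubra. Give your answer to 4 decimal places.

The sequences differ at positions 7 (C/G, transversion), 8 (G/A, transition), 17 (T/A, transversion), 19 (T/C, transition), 20 (C/A, transversion), 21 (A/G, transition), 27 (T/C, transition).
Of the 7 differences, 4 transitions and 3 transversions over 28 sites: P = 4/28 = 0.142857, Q = 3/28 = 0.107143.
d = −0.5·ln(0.607143) − 0.25·ln(0.785714) = −0.5·(-0.498991) − 0.25·(-0.241162) = 0.3098.

0.3098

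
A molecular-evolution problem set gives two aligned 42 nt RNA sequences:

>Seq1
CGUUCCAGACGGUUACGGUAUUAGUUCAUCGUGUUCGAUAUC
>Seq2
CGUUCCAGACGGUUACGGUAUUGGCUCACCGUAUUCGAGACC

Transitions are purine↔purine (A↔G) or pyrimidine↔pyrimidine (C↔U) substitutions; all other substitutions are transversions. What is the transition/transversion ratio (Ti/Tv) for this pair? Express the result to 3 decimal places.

Differing sites — 23:A/G (Ti); 25:U/C (Ti); 29:U/C (Ti); 33:G/A (Ti); 39:U/G (Tv); 41:U/C (Ti).
Of the 6 differences, 5 transitions and 1 transversion, so Ti/Tv = 5/1 = 5.000.

5.000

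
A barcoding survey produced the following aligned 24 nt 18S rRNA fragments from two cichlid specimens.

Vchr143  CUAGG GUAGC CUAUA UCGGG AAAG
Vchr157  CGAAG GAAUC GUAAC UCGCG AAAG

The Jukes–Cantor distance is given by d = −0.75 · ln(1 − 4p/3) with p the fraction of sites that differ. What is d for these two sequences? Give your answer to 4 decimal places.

0.4408

Differing sites — 2:U/G; 4:G/A; 7:U/A; 9:G/U; 11:C/G; 14:U/A; 15:A/C; 19:G/C.
p = 8/24 = 0.333333.
d = −0.75 · ln(1 − (4/3)·0.333333) = −0.75 · ln(0.555556) = −0.75 · (-0.587786) = 0.4408.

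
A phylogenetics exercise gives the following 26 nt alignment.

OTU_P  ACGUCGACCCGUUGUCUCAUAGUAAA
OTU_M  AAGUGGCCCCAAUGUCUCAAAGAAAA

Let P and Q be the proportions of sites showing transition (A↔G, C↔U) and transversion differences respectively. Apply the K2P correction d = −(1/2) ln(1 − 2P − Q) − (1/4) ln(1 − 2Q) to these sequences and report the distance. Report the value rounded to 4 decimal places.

0.3386

Mismatches occur at site 2 (C→A, transversion), site 5 (C→G, transversion), site 7 (A→C, transversion), site 11 (G→A, transition), site 12 (U→A, transversion), site 20 (U→A, transversion), site 23 (U→A, transversion).
Of the 7 differences, 1 transition and 6 transversions over 26 sites: P = 1/26 = 0.038462, Q = 6/26 = 0.230769.
d = −0.5·ln(0.692307) − 0.25·ln(0.538462) = −0.5·(-0.367726) − 0.25·(-0.619038) = 0.3386.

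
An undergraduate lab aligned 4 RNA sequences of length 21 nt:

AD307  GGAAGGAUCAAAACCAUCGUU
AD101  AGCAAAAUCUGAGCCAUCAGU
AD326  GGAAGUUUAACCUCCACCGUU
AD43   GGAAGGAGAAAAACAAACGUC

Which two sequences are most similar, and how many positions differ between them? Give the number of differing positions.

Pairwise Hamming distances:
  AD307 vs AD101: 9
  AD307 vs AD326: 7
  AD307 vs AD43: 5
  AD101 vs AD326: 13
  AD101 vs AD43: 14
  AD326 vs AD43: 9
The smallest is 5, between AD307 and AD43.

5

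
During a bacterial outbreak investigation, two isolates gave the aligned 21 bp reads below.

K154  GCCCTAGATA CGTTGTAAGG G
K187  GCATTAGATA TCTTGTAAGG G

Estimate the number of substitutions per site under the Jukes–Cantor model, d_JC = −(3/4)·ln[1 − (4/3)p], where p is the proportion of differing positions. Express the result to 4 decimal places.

0.2197

Mismatches occur at site 3 (C→A), site 4 (C→T), site 11 (C→T), site 12 (G→C).
p = 4/21 = 0.190476.
d = −0.75 · ln(1 − (4/3)·0.190476) = −0.75 · ln(0.746032) = −0.75 · (-0.292987) = 0.2197.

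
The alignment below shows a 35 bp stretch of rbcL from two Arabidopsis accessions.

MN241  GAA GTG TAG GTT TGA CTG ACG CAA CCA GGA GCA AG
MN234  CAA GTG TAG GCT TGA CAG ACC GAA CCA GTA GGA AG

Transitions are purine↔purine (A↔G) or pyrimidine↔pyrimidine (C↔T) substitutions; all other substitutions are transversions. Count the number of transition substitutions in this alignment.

1

Mismatches occur at site 1 (G↔C, transversion), site 11 (T↔C, transition), site 17 (T↔A, transversion), site 21 (G↔C, transversion), site 22 (C↔G, transversion), site 29 (G↔T, transversion), site 32 (C↔G, transversion).
Of the 7 differences, 1 transition and 6 transversions, so the answer is 1.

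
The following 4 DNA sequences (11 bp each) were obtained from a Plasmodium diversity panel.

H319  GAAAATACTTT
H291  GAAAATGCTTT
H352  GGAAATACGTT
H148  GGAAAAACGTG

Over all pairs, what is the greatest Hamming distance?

Pairwise Hamming distances:
  H319 vs H291: 1
  H319 vs H352: 2
  H319 vs H148: 4
  H291 vs H352: 3
  H291 vs H148: 5
  H352 vs H148: 2
The largest is 5, between H291 and H148.

5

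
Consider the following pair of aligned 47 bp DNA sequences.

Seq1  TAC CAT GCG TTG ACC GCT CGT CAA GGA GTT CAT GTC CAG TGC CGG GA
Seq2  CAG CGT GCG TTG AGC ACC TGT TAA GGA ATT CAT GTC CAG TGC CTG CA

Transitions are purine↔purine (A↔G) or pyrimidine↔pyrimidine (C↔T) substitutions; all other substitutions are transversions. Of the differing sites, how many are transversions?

The sequences differ at positions 1 (T/C, transition), 3 (C/G, transversion), 5 (A/G, transition), 14 (C/G, transversion), 16 (G/A, transition), 18 (T/C, transition), 19 (C/T, transition), 22 (C/T, transition), 28 (G/A, transition), 44 (G/T, transversion), 46 (G/C, transversion).
Of the 11 differences, 7 transitions and 4 transversions, so the answer is 4.

4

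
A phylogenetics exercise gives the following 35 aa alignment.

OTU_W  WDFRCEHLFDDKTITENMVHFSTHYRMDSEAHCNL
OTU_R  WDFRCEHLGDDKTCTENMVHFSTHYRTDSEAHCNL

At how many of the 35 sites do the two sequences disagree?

3

The sequences differ at positions 9 (F/G), 14 (I/C), 27 (M/T).
That gives 3 mismatches out of 35 aligned sites, so the Hamming distance is 3.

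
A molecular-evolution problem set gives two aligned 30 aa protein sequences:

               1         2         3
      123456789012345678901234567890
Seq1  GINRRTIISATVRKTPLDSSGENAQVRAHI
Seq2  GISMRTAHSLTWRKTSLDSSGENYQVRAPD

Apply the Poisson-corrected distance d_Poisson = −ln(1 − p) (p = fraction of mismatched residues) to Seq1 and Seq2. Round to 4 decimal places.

Mismatches occur at site 3 (N↔S), site 4 (R↔M), site 7 (I↔A), site 8 (I↔H), site 10 (A↔L), site 12 (V↔W), site 16 (P↔S), site 24 (A↔Y), site 29 (H↔P), site 30 (I↔D).
p = 10/30 = 0.333333.
d = −ln(1 − 0.333333) = −ln(0.666667) = 0.4055.

0.4055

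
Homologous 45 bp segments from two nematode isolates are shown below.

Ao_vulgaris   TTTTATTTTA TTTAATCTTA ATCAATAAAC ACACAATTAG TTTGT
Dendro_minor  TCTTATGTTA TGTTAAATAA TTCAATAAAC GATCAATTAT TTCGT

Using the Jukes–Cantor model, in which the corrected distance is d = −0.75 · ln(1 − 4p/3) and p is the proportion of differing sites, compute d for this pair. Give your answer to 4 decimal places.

The sequences differ at positions 2 (T/C), 7 (T/G), 12 (T/G), 14 (A/T), 16 (T/A), 17 (C/A), 19 (T/A), 21 (A/T), 31 (A/G), 32 (C/A), 33 (A/T), 40 (G/T), 43 (T/C).
p = 13/45 = 0.288889.
d = −0.75 · ln(1 − (4/3)·0.288889) = −0.75 · ln(0.614815) = −0.75 · (-0.486434) = 0.3648.

0.3648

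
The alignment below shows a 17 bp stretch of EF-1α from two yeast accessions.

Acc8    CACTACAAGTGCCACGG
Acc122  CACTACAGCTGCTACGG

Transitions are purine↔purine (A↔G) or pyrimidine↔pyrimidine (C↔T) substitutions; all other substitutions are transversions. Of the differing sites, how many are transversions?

Mismatches occur at site 8 (A→G, transition), site 9 (G→C, transversion), site 13 (C→T, transition).
Of the 3 differences, 2 transitions and 1 transversion, so the answer is 1.

1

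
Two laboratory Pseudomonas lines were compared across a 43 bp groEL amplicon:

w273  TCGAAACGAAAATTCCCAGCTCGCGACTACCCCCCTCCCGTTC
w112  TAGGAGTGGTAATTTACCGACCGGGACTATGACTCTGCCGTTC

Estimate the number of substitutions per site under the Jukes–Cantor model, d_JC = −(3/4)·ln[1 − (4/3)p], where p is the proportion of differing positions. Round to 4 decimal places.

0.5617

Mismatches occur at site 2 (C↔A), site 4 (A↔G), site 6 (A↔G), site 7 (C↔T), site 9 (A↔G), site 10 (A↔T), site 15 (C↔T), site 16 (C↔A), site 18 (A↔C), site 20 (C↔A), site 21 (T↔C), site 24 (C↔G), site 30 (C↔T), site 31 (C↔G), site 32 (C↔A), site 34 (C↔T), site 37 (C↔G).
p = 17/43 = 0.395349.
d = −0.75 · ln(1 − (4/3)·0.395349) = −0.75 · ln(0.472868) = −0.75 · (-0.748939) = 0.5617.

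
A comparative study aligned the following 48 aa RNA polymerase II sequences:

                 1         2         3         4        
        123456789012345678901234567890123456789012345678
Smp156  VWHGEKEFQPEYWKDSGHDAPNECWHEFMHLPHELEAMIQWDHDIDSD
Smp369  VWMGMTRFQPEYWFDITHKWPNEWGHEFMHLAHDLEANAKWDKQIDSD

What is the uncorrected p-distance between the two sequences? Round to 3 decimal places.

0.375

Differing sites — 3:H/M; 5:E/M; 6:K/T; 7:E/R; 14:K/F; 16:S/I; 17:G/T; 19:D/K; 20:A/W; 24:C/W; 25:W/G; 32:P/A; 34:E/D; 38:M/N; 39:I/A; 40:Q/K; 43:H/K; 44:D/Q.
There are 18 differences over 48 sites, so p = 18/48 = 0.375.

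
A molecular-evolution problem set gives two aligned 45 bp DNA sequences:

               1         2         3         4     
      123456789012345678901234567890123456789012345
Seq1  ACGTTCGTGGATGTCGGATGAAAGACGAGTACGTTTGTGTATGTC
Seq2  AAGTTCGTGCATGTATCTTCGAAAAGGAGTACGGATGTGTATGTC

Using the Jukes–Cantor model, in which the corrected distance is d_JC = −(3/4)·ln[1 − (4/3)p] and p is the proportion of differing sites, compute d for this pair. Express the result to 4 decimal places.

Mismatches occur at site 2 (C/A), site 10 (G/C), site 15 (C/A), site 16 (G/T), site 17 (G/C), site 18 (A/T), site 20 (G/C), site 21 (A/G), site 24 (G/A), site 26 (C/G), site 34 (T/G), site 35 (T/A).
p = 12/45 = 0.266667.
d = −0.75 · ln(1 − (4/3)·0.266667) = −0.75 · ln(0.644444) = −0.75 · (-0.439367) = 0.3295.

0.3295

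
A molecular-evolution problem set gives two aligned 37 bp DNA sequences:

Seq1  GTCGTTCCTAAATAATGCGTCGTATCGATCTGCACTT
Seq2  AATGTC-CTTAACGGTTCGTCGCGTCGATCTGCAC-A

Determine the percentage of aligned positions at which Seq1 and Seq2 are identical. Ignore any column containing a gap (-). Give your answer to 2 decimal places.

Excluding the 2 gap columns leaves 35 comparable sites.
The sequences differ at positions 1 (G/A), 2 (T/A), 3 (C/T), 6 (T/C), 10 (A/T), 13 (T/C), 14 (A/G), 15 (A/G), 17 (G/T), 23 (T/C), 24 (A/G), 37 (T/A).
23 of the 35 comparable sites match, so the percent identity is 23/35 × 100 = 65.71%.

65.71%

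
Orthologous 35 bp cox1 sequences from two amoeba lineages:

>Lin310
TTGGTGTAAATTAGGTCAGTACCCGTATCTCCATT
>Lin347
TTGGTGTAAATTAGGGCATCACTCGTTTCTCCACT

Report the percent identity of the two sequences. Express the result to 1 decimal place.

Mismatches occur at site 16 (T↔G), site 19 (G↔T), site 20 (T↔C), site 23 (C↔T), site 27 (A↔T), site 34 (T↔C).
29 of the 35 sites match, so the percent identity is 29/35 × 100 = 82.9%.

82.9%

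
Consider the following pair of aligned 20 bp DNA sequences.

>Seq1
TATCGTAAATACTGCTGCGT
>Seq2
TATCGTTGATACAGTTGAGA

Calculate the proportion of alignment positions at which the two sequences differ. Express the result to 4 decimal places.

0.3000

Differing sites — 7:A/T; 8:A/G; 13:T/A; 15:C/T; 18:C/A; 20:T/A.
There are 6 differences over 20 sites, so p = 6/20 = 0.3000.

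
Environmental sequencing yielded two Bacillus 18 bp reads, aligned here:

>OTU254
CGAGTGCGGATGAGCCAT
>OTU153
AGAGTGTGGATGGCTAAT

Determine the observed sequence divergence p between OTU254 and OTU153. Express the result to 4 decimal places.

Mismatches occur at site 1 (C→A), site 7 (C→T), site 13 (A→G), site 14 (G→C), site 15 (C→T), site 16 (C→A).
There are 6 differences over 18 sites, so p = 6/18 = 0.3333.

0.3333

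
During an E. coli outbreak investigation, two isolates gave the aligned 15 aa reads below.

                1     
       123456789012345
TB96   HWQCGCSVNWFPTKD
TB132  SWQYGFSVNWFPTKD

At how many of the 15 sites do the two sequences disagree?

Mismatches occur at site 1 (H→S), site 4 (C→Y), site 6 (C→F).
That gives 3 mismatches out of 15 aligned sites, so the Hamming distance is 3.

3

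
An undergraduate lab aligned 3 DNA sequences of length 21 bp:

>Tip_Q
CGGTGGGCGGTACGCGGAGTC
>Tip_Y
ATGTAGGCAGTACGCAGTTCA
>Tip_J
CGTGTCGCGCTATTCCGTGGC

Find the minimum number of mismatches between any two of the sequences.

9

Pairwise Hamming distances:
  Tip_Q vs Tip_Y: 9
  Tip_Q vs Tip_J: 10
  Tip_Y vs Tip_J: 14
The smallest is 9, between Tip_Q and Tip_Y.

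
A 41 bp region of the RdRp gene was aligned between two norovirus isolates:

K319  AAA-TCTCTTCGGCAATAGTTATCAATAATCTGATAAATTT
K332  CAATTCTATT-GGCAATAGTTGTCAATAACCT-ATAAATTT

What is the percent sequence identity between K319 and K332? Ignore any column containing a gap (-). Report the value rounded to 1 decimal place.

89.5%

Excluding the 3 gap columns leaves 38 comparable sites.
Mismatches occur at site 1 (A/C), site 8 (C/A), site 22 (A/G), site 30 (T/C).
34 of the 38 comparable sites match, so the percent identity is 34/38 × 100 = 89.5%.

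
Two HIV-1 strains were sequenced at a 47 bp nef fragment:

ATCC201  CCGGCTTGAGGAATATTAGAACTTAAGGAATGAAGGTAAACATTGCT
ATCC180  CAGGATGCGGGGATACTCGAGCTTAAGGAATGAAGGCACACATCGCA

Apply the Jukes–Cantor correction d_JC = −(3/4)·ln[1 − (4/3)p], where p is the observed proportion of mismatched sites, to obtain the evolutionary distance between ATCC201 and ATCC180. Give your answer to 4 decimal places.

0.3451

Differing sites — 2:C/A; 5:C/A; 7:T/G; 8:G/C; 9:A/G; 12:A/G; 16:T/C; 18:A/C; 21:A/G; 37:T/C; 39:A/C; 44:T/C; 47:T/A.
p = 13/47 = 0.276596.
d = −0.75 · ln(1 − (4/3)·0.276596) = −0.75 · ln(0.631205) = −0.75 · (-0.460125) = 0.3451.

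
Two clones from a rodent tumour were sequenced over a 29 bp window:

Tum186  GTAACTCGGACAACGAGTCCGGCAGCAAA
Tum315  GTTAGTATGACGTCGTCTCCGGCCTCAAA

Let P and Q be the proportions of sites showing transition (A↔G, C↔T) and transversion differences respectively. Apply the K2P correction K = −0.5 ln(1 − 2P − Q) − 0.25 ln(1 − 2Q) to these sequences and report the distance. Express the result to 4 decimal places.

Mismatches occur at site 3 (A→T, transversion), site 5 (C→G, transversion), site 7 (C→A, transversion), site 8 (G→T, transversion), site 12 (A→G, transition), site 13 (A→T, transversion), site 16 (A→T, transversion), site 17 (G→C, transversion), site 24 (A→C, transversion), site 25 (G→T, transversion).
Of the 10 differences, 1 transition and 9 transversions over 29 sites: P = 1/29 = 0.034483, Q = 9/29 = 0.310345.
d = −0.5·ln(0.620689) − 0.25·ln(0.379310) = −0.5·(-0.476925) − 0.25·(-0.969401) = 0.4808.

0.4808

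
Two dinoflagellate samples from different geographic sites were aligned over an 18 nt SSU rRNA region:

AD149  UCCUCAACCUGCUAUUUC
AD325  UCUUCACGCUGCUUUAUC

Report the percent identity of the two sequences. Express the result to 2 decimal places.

The sequences differ at positions 3 (C/U), 7 (A/C), 8 (C/G), 14 (A/U), 16 (U/A).
13 of the 18 sites match, so the percent identity is 13/18 × 100 = 72.22%.

72.22%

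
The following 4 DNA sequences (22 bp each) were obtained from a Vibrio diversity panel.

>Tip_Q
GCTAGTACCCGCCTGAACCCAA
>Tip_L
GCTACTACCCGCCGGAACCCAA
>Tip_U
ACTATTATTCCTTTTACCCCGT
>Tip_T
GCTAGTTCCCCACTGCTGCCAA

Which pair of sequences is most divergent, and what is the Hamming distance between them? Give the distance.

Pairwise Hamming distances:
  Tip_Q vs Tip_L: 2
  Tip_Q vs Tip_U: 11
  Tip_Q vs Tip_T: 6
  Tip_L vs Tip_U: 12
  Tip_L vs Tip_T: 8
  Tip_U vs Tip_T: 13
The largest is 13, between Tip_U and Tip_T.

13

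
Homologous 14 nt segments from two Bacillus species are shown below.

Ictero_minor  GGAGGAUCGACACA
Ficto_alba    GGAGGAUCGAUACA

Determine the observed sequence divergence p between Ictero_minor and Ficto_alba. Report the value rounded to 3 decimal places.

Differing sites — 11:C/U.
There are 1 differences over 14 sites, so p = 1/14 = 0.071.

0.071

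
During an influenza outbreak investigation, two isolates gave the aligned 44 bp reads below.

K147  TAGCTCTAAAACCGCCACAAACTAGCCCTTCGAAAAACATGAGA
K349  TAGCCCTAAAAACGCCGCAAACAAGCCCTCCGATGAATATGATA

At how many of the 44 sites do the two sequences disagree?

9

The sequences differ at positions 5 (T/C), 12 (C/A), 17 (A/G), 23 (T/A), 30 (T/C), 34 (A/T), 35 (A/G), 38 (C/T), 43 (G/T).
That gives 9 mismatches out of 44 aligned sites, so the Hamming distance is 9.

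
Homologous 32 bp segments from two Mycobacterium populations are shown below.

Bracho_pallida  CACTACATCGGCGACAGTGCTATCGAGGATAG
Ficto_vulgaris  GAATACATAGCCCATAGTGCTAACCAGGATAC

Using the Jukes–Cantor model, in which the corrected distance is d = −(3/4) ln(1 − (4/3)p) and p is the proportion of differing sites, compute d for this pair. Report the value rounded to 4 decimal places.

0.3525

Mismatches occur at site 1 (C→G), site 3 (C→A), site 9 (C→A), site 11 (G→C), site 13 (G→C), site 15 (C→T), site 23 (T→A), site 25 (G→C), site 32 (G→C).
p = 9/32 = 0.281250.
d = −0.75 · ln(1 − (4/3)·0.281250) = −0.75 · ln(0.625000) = −0.75 · (-0.470004) = 0.3525.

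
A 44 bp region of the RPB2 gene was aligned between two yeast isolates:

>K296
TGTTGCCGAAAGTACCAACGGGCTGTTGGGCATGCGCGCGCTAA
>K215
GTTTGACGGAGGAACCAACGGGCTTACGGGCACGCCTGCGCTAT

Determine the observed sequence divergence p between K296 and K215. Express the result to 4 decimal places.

Mismatches occur at site 1 (T→G), site 2 (G→T), site 6 (C→A), site 9 (A→G), site 11 (A→G), site 13 (T→A), site 25 (G→T), site 26 (T→A), site 27 (T→C), site 33 (T→C), site 36 (G→C), site 37 (C→T), site 44 (A→T).
There are 13 differences over 44 sites, so p = 13/44 = 0.2955.

0.2955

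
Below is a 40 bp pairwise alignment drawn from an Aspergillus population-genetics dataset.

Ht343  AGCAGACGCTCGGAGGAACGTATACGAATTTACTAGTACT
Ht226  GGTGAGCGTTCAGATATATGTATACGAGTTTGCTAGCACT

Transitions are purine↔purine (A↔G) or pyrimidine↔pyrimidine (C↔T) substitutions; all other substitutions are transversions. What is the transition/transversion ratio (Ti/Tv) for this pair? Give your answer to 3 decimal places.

The sequences differ at positions 1 (A/G, transition), 3 (C/T, transition), 4 (A/G, transition), 5 (G/A, transition), 6 (A/G, transition), 9 (C/T, transition), 12 (G/A, transition), 15 (G/T, transversion), 16 (G/A, transition), 17 (A/T, transversion), 19 (C/T, transition), 28 (A/G, transition), 32 (A/G, transition), 37 (T/C, transition).
Of the 14 differences, 12 transitions and 2 transversions, so Ti/Tv = 12/2 = 6.000.

6.000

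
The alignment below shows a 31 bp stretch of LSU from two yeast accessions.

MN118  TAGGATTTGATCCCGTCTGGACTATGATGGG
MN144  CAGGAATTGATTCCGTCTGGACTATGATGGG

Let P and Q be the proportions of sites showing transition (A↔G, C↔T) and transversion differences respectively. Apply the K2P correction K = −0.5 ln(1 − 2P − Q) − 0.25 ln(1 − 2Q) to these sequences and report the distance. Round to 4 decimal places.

0.1046

Differing sites — 1:T/C (Ti); 6:T/A (Tv); 12:C/T (Ti).
Of the 3 differences, 2 transitions and 1 transversion over 31 sites: P = 2/31 = 0.064516, Q = 1/31 = 0.032258.
d = −0.5·ln(0.838710) − 0.25·ln(0.935484) = −0.5·(-0.175890) − 0.25·(-0.066691) = 0.1046.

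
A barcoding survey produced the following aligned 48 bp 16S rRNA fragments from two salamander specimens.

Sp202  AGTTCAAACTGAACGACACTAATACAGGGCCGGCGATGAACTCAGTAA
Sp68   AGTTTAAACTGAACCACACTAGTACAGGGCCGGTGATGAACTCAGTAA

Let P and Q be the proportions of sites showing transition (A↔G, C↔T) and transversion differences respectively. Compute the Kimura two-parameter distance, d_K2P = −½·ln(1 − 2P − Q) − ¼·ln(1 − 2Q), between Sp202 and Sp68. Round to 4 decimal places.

0.0895

The sequences differ at positions 5 (C/T, transition), 15 (G/C, transversion), 22 (A/G, transition), 34 (C/T, transition).
Of the 4 differences, 3 transitions and 1 transversion over 48 sites: P = 3/48 = 0.062500, Q = 1/48 = 0.020833.
d = −0.5·ln(0.854167) − 0.25·ln(0.958334) = −0.5·(-0.157629) − 0.25·(-0.042559) = 0.0895.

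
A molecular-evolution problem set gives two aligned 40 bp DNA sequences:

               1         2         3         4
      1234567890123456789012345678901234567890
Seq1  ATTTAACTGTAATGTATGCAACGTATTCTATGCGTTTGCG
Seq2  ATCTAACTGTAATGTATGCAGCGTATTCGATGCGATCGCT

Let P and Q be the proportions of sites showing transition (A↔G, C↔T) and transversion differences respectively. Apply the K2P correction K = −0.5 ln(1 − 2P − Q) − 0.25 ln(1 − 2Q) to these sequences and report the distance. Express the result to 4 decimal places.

0.1681

Differing sites — 3:T/C (Ti); 21:A/G (Ti); 29:T/G (Tv); 35:T/A (Tv); 37:T/C (Ti); 40:G/T (Tv).
Of the 6 differences, 3 transitions and 3 transversions over 40 sites: P = 3/40 = 0.075000, Q = 3/40 = 0.075000.
d = −0.5·ln(0.775000) − 0.25·ln(0.850000) = −0.5·(-0.254892) − 0.25·(-0.162519) = 0.1681.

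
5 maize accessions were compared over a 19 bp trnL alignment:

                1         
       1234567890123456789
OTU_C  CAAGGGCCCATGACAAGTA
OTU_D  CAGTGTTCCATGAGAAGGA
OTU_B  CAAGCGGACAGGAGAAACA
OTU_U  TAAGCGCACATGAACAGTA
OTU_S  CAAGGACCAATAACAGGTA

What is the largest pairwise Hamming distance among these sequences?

Pairwise Hamming distances:
  OTU_C vs OTU_D: 6
  OTU_C vs OTU_B: 7
  OTU_C vs OTU_U: 5
  OTU_C vs OTU_S: 4
  OTU_D vs OTU_B: 9
  OTU_D vs OTU_U: 10
  OTU_D vs OTU_S: 9
  OTU_B vs OTU_U: 7
  OTU_B vs OTU_S: 11
  OTU_U vs OTU_S: 9
The largest is 11, between OTU_B and OTU_S.

11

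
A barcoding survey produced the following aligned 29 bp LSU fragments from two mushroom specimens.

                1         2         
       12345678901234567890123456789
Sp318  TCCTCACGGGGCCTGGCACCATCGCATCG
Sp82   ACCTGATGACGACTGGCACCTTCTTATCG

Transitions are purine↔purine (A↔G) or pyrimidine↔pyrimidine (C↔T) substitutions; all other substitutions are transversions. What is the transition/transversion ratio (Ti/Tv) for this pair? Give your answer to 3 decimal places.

Differing sites — 1:T/A (Tv); 5:C/G (Tv); 7:C/T (Ti); 9:G/A (Ti); 10:G/C (Tv); 12:C/A (Tv); 21:A/T (Tv); 24:G/T (Tv); 25:C/T (Ti).
Of the 9 differences, 3 transitions and 6 transversions, so Ti/Tv = 3/6 = 0.500.

0.500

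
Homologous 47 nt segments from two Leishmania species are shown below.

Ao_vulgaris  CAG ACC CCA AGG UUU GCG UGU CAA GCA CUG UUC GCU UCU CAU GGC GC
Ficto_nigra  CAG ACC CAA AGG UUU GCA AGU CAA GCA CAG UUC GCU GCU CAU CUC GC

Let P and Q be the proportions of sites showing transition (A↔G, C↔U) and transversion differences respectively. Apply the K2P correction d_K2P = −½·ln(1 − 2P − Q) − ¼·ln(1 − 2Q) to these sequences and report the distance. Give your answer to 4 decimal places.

0.1670

The sequences differ at positions 8 (C/A, transversion), 18 (G/A, transition), 19 (U/A, transversion), 29 (U/A, transversion), 37 (U/G, transversion), 43 (G/C, transversion), 44 (G/U, transversion).
Of the 7 differences, 1 transition and 6 transversions over 47 sites: P = 1/47 = 0.021277, Q = 6/47 = 0.127660.
d = −0.5·ln(0.829786) − 0.25·ln(0.744680) = −0.5·(-0.186587) − 0.25·(-0.294801) = 0.1670.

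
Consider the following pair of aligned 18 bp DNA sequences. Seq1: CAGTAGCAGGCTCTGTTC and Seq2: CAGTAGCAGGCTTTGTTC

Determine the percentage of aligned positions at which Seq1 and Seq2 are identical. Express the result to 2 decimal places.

94.44%

A single mismatch occurs at site 13 (C↔T).
17 of the 18 sites match, so the percent identity is 17/18 × 100 = 94.44%.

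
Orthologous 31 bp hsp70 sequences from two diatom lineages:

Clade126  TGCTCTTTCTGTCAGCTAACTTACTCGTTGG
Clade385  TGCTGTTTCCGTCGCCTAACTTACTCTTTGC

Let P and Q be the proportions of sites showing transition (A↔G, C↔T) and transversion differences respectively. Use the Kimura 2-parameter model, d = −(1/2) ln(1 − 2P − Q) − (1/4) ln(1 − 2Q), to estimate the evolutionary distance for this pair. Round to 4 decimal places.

Mismatches occur at site 5 (C→G, transversion), site 10 (T→C, transition), site 14 (A→G, transition), site 15 (G→C, transversion), site 27 (G→T, transversion), site 31 (G→C, transversion).
Of the 6 differences, 2 transitions and 4 transversions over 31 sites: P = 2/31 = 0.064516, Q = 4/31 = 0.129032.
d = −0.5·ln(0.741936) − 0.25·ln(0.741936) = −0.5·(-0.298492) − 0.25·(-0.298492) = 0.2239.

0.2239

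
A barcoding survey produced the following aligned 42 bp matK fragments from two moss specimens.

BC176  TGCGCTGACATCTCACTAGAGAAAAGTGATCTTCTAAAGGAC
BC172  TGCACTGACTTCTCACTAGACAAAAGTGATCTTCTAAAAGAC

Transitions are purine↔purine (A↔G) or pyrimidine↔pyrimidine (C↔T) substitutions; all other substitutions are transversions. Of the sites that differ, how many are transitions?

Differing sites — 4:G/A (Ti); 10:A/T (Tv); 21:G/C (Tv); 39:G/A (Ti).
Of the 4 differences, 2 transitions and 2 transversions, so the answer is 2.

2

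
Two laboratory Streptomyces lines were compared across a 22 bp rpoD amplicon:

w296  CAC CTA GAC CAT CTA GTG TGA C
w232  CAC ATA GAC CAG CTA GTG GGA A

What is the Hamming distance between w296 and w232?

Mismatches occur at site 4 (C/A), site 12 (T/G), site 19 (T/G), site 22 (C/A).
That gives 4 mismatches out of 22 aligned sites, so the Hamming distance is 4.

4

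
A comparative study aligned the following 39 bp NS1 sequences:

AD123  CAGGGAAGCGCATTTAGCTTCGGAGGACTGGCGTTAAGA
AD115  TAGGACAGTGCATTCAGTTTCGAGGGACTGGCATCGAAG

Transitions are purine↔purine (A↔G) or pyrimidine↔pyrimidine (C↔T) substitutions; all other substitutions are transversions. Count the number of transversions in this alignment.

Differing sites — 1:C/T (Ti); 5:G/A (Ti); 6:A/C (Tv); 9:C/T (Ti); 15:T/C (Ti); 18:C/T (Ti); 23:G/A (Ti); 24:A/G (Ti); 33:G/A (Ti); 35:T/C (Ti); 36:A/G (Ti); 38:G/A (Ti); 39:A/G (Ti).
Of the 13 differences, 12 transitions and 1 transversion, so the answer is 1.

1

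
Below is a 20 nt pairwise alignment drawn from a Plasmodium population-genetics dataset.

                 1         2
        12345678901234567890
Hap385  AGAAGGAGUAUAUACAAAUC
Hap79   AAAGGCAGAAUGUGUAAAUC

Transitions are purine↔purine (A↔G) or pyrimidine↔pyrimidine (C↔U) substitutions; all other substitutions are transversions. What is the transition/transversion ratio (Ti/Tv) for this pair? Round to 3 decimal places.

The sequences differ at positions 2 (G/A, transition), 4 (A/G, transition), 6 (G/C, transversion), 9 (U/A, transversion), 12 (A/G, transition), 14 (A/G, transition), 15 (C/U, transition).
Of the 7 differences, 5 transitions and 2 transversions, so Ti/Tv = 5/2 = 2.500.

2.500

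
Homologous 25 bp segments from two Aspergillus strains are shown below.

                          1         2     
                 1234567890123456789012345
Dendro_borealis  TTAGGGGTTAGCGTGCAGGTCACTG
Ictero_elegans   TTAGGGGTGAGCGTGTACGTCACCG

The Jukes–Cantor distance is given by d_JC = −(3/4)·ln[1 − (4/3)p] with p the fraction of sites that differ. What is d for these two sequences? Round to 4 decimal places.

0.1800

The sequences differ at positions 9 (T/G), 16 (C/T), 18 (G/C), 24 (T/C).
p = 4/25 = 0.160000.
d = −0.75 · ln(1 − (4/3)·0.160000) = −0.75 · ln(0.786667) = −0.75 · (-0.239950) = 0.1800.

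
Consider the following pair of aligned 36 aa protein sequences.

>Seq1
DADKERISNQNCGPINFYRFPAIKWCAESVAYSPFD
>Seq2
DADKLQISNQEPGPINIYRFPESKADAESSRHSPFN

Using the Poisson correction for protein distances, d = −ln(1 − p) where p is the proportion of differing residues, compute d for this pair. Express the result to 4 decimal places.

0.4480

Differing sites — 5:E/L; 6:R/Q; 11:N/E; 12:C/P; 17:F/I; 22:A/E; 23:I/S; 25:W/A; 26:C/D; 30:V/S; 31:A/R; 32:Y/H; 36:D/N.
p = 13/36 = 0.361111.
d = −ln(1 − 0.361111) = −ln(0.638889) = 0.4480.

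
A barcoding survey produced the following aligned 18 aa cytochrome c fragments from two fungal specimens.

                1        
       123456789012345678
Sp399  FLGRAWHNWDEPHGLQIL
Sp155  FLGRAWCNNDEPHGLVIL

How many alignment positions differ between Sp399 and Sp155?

3

Mismatches occur at site 7 (H/C), site 9 (W/N), site 16 (Q/V).
That gives 3 mismatches out of 18 aligned sites, so the Hamming distance is 3.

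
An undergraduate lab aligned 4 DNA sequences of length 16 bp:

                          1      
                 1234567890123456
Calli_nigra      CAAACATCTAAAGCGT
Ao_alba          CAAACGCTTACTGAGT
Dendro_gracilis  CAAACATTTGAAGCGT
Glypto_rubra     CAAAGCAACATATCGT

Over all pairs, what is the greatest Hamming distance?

9

Pairwise Hamming distances:
  Calli_nigra vs Ao_alba: 6
  Calli_nigra vs Dendro_gracilis: 2
  Calli_nigra vs Glypto_rubra: 7
  Ao_alba vs Dendro_gracilis: 6
  Ao_alba vs Glypto_rubra: 9
  Dendro_gracilis vs Glypto_rubra: 8
The largest is 9, between Ao_alba and Glypto_rubra.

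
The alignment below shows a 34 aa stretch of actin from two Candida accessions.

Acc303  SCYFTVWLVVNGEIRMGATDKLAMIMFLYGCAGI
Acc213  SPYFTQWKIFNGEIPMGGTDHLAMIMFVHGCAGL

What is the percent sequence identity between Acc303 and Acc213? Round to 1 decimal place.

Differing sites — 2:C/P; 6:V/Q; 8:L/K; 9:V/I; 10:V/F; 15:R/P; 18:A/G; 21:K/H; 28:L/V; 29:Y/H; 34:I/L.
23 of the 34 sites match, so the percent identity is 23/34 × 100 = 67.6%.

67.6%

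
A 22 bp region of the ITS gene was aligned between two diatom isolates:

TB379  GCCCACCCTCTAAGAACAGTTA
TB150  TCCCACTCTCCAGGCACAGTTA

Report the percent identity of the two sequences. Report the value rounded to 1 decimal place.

77.3%

The sequences differ at positions 1 (G/T), 7 (C/T), 11 (T/C), 13 (A/G), 15 (A/C).
17 of the 22 sites match, so the percent identity is 17/22 × 100 = 77.3%.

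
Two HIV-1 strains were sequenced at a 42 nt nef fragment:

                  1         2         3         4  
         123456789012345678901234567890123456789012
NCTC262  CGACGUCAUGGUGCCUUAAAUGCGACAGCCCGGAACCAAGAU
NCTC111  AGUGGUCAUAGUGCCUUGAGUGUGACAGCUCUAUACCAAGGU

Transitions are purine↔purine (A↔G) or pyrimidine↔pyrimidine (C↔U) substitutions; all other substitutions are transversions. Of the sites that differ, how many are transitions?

Differing sites — 1:C/A (Tv); 3:A/U (Tv); 4:C/G (Tv); 10:G/A (Ti); 18:A/G (Ti); 20:A/G (Ti); 23:C/U (Ti); 30:C/U (Ti); 32:G/U (Tv); 33:G/A (Ti); 34:A/U (Tv); 41:A/G (Ti).
Of the 12 differences, 7 transitions and 5 transversions, so the answer is 7.

7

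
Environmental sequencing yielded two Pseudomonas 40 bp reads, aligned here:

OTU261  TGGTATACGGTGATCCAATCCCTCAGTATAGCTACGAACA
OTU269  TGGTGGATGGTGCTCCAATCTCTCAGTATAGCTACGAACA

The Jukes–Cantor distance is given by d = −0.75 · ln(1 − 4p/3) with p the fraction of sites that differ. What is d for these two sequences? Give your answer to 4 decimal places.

0.1367

The sequences differ at positions 5 (A/G), 6 (T/G), 8 (C/T), 13 (A/C), 21 (C/T).
p = 5/40 = 0.125000.
d = −0.75 · ln(1 − (4/3)·0.125000) = −0.75 · ln(0.833333) = −0.75 · (-0.182322) = 0.1367.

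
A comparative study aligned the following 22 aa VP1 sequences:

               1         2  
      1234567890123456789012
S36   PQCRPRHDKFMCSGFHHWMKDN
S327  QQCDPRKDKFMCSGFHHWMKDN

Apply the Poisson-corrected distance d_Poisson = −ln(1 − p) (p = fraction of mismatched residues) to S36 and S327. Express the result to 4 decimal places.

The sequences differ at positions 1 (P/Q), 4 (R/D), 7 (H/K).
p = 3/22 = 0.136364.
d = −ln(1 − 0.136364) = −ln(0.863636) = 0.1466.

0.1466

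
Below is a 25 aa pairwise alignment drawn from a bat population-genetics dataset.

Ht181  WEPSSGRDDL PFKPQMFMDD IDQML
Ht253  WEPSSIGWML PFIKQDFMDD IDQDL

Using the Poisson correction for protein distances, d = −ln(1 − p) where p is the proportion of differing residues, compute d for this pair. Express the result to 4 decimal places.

The sequences differ at positions 6 (G/I), 7 (R/G), 8 (D/W), 9 (D/M), 13 (K/I), 14 (P/K), 16 (M/D), 24 (M/D).
p = 8/25 = 0.320000.
d = −ln(1 − 0.320000) = −ln(0.680000) = 0.3857.

0.3857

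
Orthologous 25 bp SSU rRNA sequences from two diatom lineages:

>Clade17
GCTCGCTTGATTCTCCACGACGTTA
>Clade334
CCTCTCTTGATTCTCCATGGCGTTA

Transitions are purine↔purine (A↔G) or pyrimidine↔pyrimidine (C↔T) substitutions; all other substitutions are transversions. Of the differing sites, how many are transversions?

Mismatches occur at site 1 (G→C, transversion), site 5 (G→T, transversion), site 18 (C→T, transition), site 20 (A→G, transition).
Of the 4 differences, 2 transitions and 2 transversions, so the answer is 2.

2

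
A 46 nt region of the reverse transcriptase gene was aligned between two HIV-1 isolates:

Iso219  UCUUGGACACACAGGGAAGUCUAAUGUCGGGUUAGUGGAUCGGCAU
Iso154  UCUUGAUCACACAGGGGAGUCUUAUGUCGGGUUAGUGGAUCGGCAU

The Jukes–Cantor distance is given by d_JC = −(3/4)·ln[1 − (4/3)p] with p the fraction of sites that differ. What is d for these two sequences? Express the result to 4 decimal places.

Differing sites — 6:G/A; 7:A/U; 17:A/G; 23:A/U.
p = 4/46 = 0.086957.
d = −0.75 · ln(1 − (4/3)·0.086957) = −0.75 · ln(0.884057) = −0.75 · (-0.123234) = 0.0924.

0.0924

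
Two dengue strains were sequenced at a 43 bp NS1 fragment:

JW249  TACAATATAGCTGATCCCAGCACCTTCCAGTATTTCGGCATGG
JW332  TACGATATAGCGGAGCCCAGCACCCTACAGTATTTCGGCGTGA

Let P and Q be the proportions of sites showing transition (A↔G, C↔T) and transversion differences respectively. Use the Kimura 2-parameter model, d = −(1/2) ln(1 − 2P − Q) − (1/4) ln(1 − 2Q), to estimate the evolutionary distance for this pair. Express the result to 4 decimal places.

Mismatches occur at site 4 (A/G, transition), site 12 (T/G, transversion), site 15 (T/G, transversion), site 25 (T/C, transition), site 27 (C/A, transversion), site 40 (A/G, transition), site 43 (G/A, transition).
Of the 7 differences, 4 transitions and 3 transversions over 43 sites: P = 4/43 = 0.093023, Q = 3/43 = 0.069767.
d = −0.5·ln(0.744187) − 0.25·ln(0.860466) = −0.5·(-0.295463) − 0.25·(-0.150281) = 0.1853.

0.1853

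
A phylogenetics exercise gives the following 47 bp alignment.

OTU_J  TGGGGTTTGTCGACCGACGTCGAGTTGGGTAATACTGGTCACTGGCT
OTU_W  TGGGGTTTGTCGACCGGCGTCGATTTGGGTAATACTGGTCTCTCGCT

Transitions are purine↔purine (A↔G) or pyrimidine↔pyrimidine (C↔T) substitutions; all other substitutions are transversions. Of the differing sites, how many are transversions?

Differing sites — 17:A/G (Ti); 24:G/T (Tv); 41:A/T (Tv); 44:G/C (Tv).
Of the 4 differences, 1 transition and 3 transversions, so the answer is 3.

3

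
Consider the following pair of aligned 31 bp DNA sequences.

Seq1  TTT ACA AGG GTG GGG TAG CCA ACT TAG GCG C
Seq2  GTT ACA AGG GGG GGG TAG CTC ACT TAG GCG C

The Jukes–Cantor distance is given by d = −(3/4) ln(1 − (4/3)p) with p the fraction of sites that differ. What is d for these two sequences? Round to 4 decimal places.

0.1416

Differing sites — 1:T/G; 11:T/G; 20:C/T; 21:A/C.
p = 4/31 = 0.129032.
d = −0.75 · ln(1 − (4/3)·0.129032) = −0.75 · ln(0.827957) = −0.75 · (-0.188794) = 0.1416.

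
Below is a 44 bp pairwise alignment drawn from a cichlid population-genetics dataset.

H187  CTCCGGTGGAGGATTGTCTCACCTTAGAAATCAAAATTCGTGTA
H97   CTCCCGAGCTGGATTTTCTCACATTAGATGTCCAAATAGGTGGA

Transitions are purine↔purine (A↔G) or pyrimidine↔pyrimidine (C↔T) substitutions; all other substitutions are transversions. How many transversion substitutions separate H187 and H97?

The sequences differ at positions 5 (G/C, transversion), 7 (T/A, transversion), 9 (G/C, transversion), 10 (A/T, transversion), 16 (G/T, transversion), 23 (C/A, transversion), 29 (A/T, transversion), 30 (A/G, transition), 33 (A/C, transversion), 38 (T/A, transversion), 39 (C/G, transversion), 43 (T/G, transversion).
Of the 12 differences, 1 transition and 11 transversions, so the answer is 11.

11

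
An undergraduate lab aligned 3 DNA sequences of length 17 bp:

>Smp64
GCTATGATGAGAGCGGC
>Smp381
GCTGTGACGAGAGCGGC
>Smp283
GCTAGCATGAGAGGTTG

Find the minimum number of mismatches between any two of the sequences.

Pairwise Hamming distances:
  Smp64 vs Smp381: 2
  Smp64 vs Smp283: 6
  Smp381 vs Smp283: 8
The smallest is 2, between Smp64 and Smp381.

2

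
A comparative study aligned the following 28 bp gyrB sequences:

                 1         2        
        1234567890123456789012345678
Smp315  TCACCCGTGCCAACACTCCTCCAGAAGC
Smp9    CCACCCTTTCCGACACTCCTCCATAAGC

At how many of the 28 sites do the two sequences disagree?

Differing sites — 1:T/C; 7:G/T; 9:G/T; 12:A/G; 24:G/T.
That gives 5 mismatches out of 28 aligned sites, so the Hamming distance is 5.

5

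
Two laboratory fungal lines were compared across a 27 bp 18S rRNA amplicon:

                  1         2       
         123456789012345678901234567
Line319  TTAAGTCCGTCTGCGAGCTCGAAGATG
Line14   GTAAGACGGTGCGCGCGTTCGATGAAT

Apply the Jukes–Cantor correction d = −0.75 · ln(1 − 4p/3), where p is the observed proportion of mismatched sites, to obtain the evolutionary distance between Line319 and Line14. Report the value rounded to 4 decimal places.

0.5107

The sequences differ at positions 1 (T/G), 6 (T/A), 8 (C/G), 11 (C/G), 12 (T/C), 16 (A/C), 18 (C/T), 23 (A/T), 26 (T/A), 27 (G/T).
p = 10/27 = 0.370370.
d = −0.75 · ln(1 − (4/3)·0.370370) = −0.75 · ln(0.506173) = −0.75 · (-0.680877) = 0.5107.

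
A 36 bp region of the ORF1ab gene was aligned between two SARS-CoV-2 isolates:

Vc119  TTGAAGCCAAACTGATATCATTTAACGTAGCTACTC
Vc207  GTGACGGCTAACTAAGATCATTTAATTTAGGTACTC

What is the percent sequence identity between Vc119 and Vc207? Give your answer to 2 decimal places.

75.00%

Differing sites — 1:T/G; 5:A/C; 7:C/G; 9:A/T; 14:G/A; 16:T/G; 26:C/T; 27:G/T; 31:C/G.
27 of the 36 sites match, so the percent identity is 27/36 × 100 = 75.00%.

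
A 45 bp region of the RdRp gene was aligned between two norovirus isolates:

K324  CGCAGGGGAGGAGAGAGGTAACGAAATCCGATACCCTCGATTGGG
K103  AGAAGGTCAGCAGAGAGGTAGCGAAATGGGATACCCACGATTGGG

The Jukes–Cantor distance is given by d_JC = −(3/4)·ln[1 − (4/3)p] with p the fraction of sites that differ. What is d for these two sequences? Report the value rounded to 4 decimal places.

The sequences differ at positions 1 (C/A), 3 (C/A), 7 (G/T), 8 (G/C), 11 (G/C), 21 (A/G), 28 (C/G), 29 (C/G), 37 (T/A).
p = 9/45 = 0.200000.
d = −0.75 · ln(1 − (4/3)·0.200000) = −0.75 · ln(0.733333) = −0.75 · (-0.310155) = 0.2326.

0.2326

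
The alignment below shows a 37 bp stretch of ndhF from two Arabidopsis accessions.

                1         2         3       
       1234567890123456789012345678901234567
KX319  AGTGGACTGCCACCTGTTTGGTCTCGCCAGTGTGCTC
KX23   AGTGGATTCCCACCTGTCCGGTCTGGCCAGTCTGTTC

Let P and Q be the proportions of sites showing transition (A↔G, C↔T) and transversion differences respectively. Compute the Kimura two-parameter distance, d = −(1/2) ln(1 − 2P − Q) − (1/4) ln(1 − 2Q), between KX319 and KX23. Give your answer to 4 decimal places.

Mismatches occur at site 7 (C↔T, transition), site 9 (G↔C, transversion), site 18 (T↔C, transition), site 19 (T↔C, transition), site 25 (C↔G, transversion), site 32 (G↔C, transversion), site 35 (C↔T, transition).
Of the 7 differences, 4 transitions and 3 transversions over 37 sites: P = 4/37 = 0.108108, Q = 3/37 = 0.081081.
d = −0.5·ln(0.702703) − 0.25·ln(0.837838) = −0.5·(-0.352821) − 0.25·(-0.176931) = 0.2206.

0.2206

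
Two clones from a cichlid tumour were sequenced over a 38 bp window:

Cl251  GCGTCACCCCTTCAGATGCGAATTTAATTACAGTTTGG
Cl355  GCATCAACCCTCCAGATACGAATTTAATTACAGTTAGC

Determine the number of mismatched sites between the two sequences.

6

The sequences differ at positions 3 (G/A), 7 (C/A), 12 (T/C), 18 (G/A), 36 (T/A), 38 (G/C).
That gives 6 mismatches out of 38 aligned sites, so the Hamming distance is 6.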